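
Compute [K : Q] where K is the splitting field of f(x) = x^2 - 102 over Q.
[K : Q] = 2

f(x) = x^2 - 102 factors as (x - √102)(x + √102). The splitting field is K = Q(√102). Since 102 is squarefree and > 1, it is not a perfect square, so x^2 - 102 is irreducible over Q and [Q(√102) : Q] = 2. Hence [K : Q] = 2.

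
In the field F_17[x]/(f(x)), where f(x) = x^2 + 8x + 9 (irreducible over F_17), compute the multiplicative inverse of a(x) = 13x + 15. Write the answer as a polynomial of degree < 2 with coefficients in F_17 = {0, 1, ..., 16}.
a(x)^(-1) ≡ 13x + 4 (mod f(x))

Since f is irreducible over F_17, F_17[x]/(f) is a field and a(x) ≠ 0 has an inverse. Apply the extended Euclidean algorithm to f(x) and a(x) in F_17[x]: f(x) = (4x + 13)·a(x) + (1). The last nonzero remainder is the constant 1 = gcd(f, a) in F_17. Back-substituting through the division chain expresses 1 = s(x)·a(x) + t(x)·f(x) with s(x) ≡ 13x + 4 (mod f), so a(x)^(-1) ≡ s(x) = 13x + 4 (mod f). Check: (13x + 15)·(13x + 4) = 16x^2 + 9x + 9 ≡ 1 (mod x^2 + 8x + 9).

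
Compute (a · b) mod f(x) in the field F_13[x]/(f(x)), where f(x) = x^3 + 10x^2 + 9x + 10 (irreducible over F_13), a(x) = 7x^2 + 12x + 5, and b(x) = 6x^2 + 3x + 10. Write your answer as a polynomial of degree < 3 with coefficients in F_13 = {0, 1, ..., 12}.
a · b ≡ 12x^2 + 6x + 5 (mod f(x))

Multiply in F_13[x]: a(x)·b(x) = (7x^2 + 12x + 5)·(6x^2 + 3x + 10) = 3x^4 + 2x^3 + 6x^2 + 5x + 11. This has degree ≥ 3, so divide by f(x) over F_13: 3x^4 + 2x^3 + 6x^2 + 5x + 11 = (3x + 11)·(x^3 + 10x^2 + 9x + 10) + (12x^2 + 6x + 5). Hence a·b ≡ 12x^2 + 6x + 5 (mod f). (F_13[x]/(f) is a field with 13^3 = 2197 elements since f is irreducible of degree 3.)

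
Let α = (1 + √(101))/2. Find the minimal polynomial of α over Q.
m_α(x) = x^2 - x - 25

From 2α - 1 = √(101), squaring gives (2α - 1)^2 = 101, i.e. 4α^2 - 4α + 1 = 101, so α^2 - α + (1 - 101)/4 = 0. Since 101 ≡ 1 (mod 4), (1 - 101)/4 = -25 ∈ Z. The polynomial x^2 - x - 25 has discriminant 1 - 4·(-25) = 101, which is not a perfect square in Q (d = 101 is squarefree and ≠ 1), so x^2 - x - 25 is irreducible over Q. It is the minimal polynomial of α.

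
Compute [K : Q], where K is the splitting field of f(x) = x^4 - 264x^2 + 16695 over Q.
[K : Q] = 4

Solving the quadratic in x^2: x^2 = (264 ± √(264^2 - 4·16695))/2 = (264 ± √2916)/2 = (264 ± 54)/2, giving x^2 = 105 or x^2 = 159. So f(x) = (x^2 - 105)(x^2 - 159) and the roots of f are ±√105, ±√159. Hence the splitting field is K = Q(√105, √159). Since 105 and 159 are distinct squarefree integers > 1, their product 16695 is not a perfect square, so √159 ∉ Q(√105). By the tower law [K:Q] = [Q(√105,√159):Q(√105)] · [Q(√105):Q] = 2 · 2 = 4.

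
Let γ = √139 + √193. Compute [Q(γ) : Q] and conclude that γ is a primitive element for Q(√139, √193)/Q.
[Q(γ) : Q] = 4 (equivalently, Q(γ) = Q(√139, √193))

Obviously Q(γ) ⊆ Q(√139, √193), and [Q(√139, √193):Q] = 4 (since 139, 193 are distinct squarefree integers > 1 with 26827 not a perfect square). To show equality we compute the minimal polynomial of γ. From γ = √139 + √193: γ^2 = 139 + 2√(26827) + 193 = 332 + 2√(26827), so γ^2 - 332 = 2√(26827); squaring, (γ^2 - 332)^2 = 4·26827, i.e. γ^4 - 664γ^2 + 110224 - 107308 = 0, i.e. γ^4 - 664γ^2 + 2916 = 0. So γ is a root of x^4 - 664x^2 + 2916. This polynomial is irreducible over Q: it has no rational root (each ±√139 ± √193 is irrational), and any factorization into two quadratics over Q would force √(26827) ∈ Q (pairing opposite roots) or √139, √193 ∈ Q (other pairings), all impossible. Hence [Q(γ):Q] = 4 = [Q(√139, √193):Q], so Q(γ) = Q(√139, √193).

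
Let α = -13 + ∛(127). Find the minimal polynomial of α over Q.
m_α(x) = x^3 + 39x^2 + 507x + 2070

Set β = α + 13 = ∛(127), so β^3 = 127. Then (α + 13)^3 - 127 = 0, i.e. α is a root of g(x) = (x + 13)^3 - 127 = x^3 + 39x^2 + 507x + 2070. Since g(x) = h(x + 13) where h(x) = x^3 - 127, and h is irreducible over Q (because 127 is not a perfect cube, so h has no rational root, and a monic cubic with no rational root is irreducible), g is also irreducible (irreducibility is preserved under the substitution x → x + 13). Hence m_α(x) = x^3 + 39x^2 + 507x + 2070.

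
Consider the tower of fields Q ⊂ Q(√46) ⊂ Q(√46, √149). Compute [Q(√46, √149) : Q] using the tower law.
[Q(√46, √149) : Q] = 4

[Q(√46):Q] = 2 (min poly x^2 - 46, irreducible since 46 is squarefree > 1). For the top step, suppose √149 ∈ Q(√46), say √149 = c + d√46 with c, d ∈ Q. Squaring: 149 = c^2 + 46d^2 + 2cd√46. Since √46 ∉ Q this forces 2cd = 0. If d = 0 then √149 = c ∈ Q, contradicting 149 squarefree > 1. If c = 0 then 149 = 46d^2, so 46·149 = (46d)^2 is a perfect square in Q — but 46·149 = 6854 is not a perfect square (since 46 and 149 are distinct squarefree integers). Contradiction. Hence √149 ∉ Q(√46), so x^2 - 149 stays irreducible over Q(√46) and [Q(√46, √149) : Q(√46)] = 2. By the tower law, [Q(√46, √149) : Q] = 2 · 2 = 4.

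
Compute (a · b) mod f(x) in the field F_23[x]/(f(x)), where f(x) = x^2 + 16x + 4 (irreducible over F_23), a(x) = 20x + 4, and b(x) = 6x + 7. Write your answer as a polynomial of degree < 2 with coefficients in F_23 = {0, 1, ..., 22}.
a · b ≡ 15x + 8 (mod f(x))

Multiply in F_23[x]: a(x)·b(x) = (20x + 4)·(6x + 7) = 5x^2 + 3x + 5. This has degree ≥ 2, so divide by f(x) over F_23: 5x^2 + 3x + 5 = (5)·(x^2 + 16x + 4) + (15x + 8). Hence a·b ≡ 15x + 8 (mod f). (F_23[x]/(f) is a field with 23^2 = 529 elements since f is irreducible of degree 2.)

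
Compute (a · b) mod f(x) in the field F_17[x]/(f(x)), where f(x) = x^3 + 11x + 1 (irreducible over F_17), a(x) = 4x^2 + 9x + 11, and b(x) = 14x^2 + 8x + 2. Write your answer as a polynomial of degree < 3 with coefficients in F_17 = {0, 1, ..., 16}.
a · b ≡ 9x^2 + 12x (mod f(x))

Multiply in F_17[x]: a(x)·b(x) = (4x^2 + 9x + 11)·(14x^2 + 8x + 2) = 5x^4 + 5x^3 + 13x^2 + 4x + 5. This has degree ≥ 3, so divide by f(x) over F_17: 5x^4 + 5x^3 + 13x^2 + 4x + 5 = (5x + 5)·(x^3 + 11x + 1) + (9x^2 + 12x). Hence a·b ≡ 9x^2 + 12x (mod f). (F_17[x]/(f) is a field with 17^3 = 4913 elements since f is irreducible of degree 3.)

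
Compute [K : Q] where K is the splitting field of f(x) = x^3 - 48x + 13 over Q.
[K : Q] = 6

By the rational root test, any rational root of the monic integer polynomial f(x) = x^3 - 48x + 13 must be an integer dividing the constant term 13, i.e. one of ±{1, 13}. Evaluating: f(1) = -34, f(-1) = 60, f(13) = 1586, f(-13) = -1560; none is 0, so f has no rational root and is therefore irreducible over Q (a cubic with no linear factor over a field is irreducible). For an irreducible cubic, the Galois group is A_3 or S_3 according as the discriminant disc(f) = -4a^3 - 27b^2 = -4·(-48)^3 - 27·(13)^2 = 437805 is or is not a square in Q. Here disc(f) = 437805 is not a perfect square in Q, so the Galois group of f over Q is not contained in A_3 and must be all of S_3. The splitting field has degree |S_3| = 6 over Q, so [K : Q] = 6.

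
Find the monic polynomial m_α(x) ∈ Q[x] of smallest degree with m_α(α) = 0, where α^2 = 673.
m_α(x) = x^2 - 673

α satisfies α^2 - 673 = 0, so x^2 - 673 annihilates α. Since d = 673 is squarefree and ≠ 1, it is not a perfect square in Q, so x^2 - 673 has no rational root and is therefore irreducible over Q (a degree-2 polynomial over a field is irreducible iff it has no root). Hence m_α(x) = x^2 - 673.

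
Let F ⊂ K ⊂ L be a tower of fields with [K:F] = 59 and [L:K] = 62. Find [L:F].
[L:F] = 3658

The tower law says that for any tower of field extensions F ⊂ K ⊂ L with finite degrees, [L:F] = [L:K] · [K:F]. Here this gives [L:F] = 62 · 59 = 3658.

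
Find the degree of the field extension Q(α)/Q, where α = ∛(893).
[Q(α):Q] = 3

The minimal polynomial of α is x^3 - 893, irreducible over Q since 893 is not a perfect cube (so x^3 - 893 has no rational root). Hence [Q(α):Q] = deg(m_α) = 3.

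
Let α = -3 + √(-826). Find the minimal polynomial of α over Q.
m_α(x) = x^2 + 6x + 835

From α + 3 = √(-826), squaring gives (α + 3)^2 = -826, i.e. α^2 + 6α + 9 = -826, so α^2 + 6α + 835 = 0. The discriminant of x^2 + 6x + 835 is (6)^2 - 4·(835) = 36 - 3340 = -3304, and 4·(-826) is not a perfect square in Q since -826 is squarefree and ≠ 1. Hence x^2 + 6x + 835 is irreducible over Q and is the minimal polynomial of α.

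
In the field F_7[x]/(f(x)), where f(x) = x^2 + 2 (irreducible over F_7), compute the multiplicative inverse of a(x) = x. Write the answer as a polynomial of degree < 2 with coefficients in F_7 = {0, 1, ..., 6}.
a(x)^(-1) ≡ 3x (mod f(x))

Since f is irreducible over F_7, F_7[x]/(f) is a field and a(x) ≠ 0 has an inverse. Apply the extended Euclidean algorithm to f(x) and a(x) in F_7[x]: f(x) = (x)·a(x) + (2). The last nonzero remainder is the constant 2 = gcd(f, a) in F_7. Back-substituting through the division chain expresses 2 = s(x)·a(x) + t(x)·f(x) with s(x) ≡ 6x (mod f), so (6x)·a(x) ≡ 2 (mod f). Multiplying by 2^(-1) ≡ 4 in F_7 gives a(x)^(-1) ≡ 4·(6x) ≡ 3x (mod f). Check: (x)·(3x) = 3x^2 ≡ 1 (mod x^2 + 2).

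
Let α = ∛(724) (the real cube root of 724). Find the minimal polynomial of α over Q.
m_α(x) = x^3 - 724

α satisfies α^3 = 724, so x^3 - 724 annihilates α. By the rational root test, a rational root p/q (in lowest terms) of x^3 - 724 would satisfy p^3 = 724 q^3, forcing q = 1 and p^3 = 724; but 724 is not a perfect cube, contradiction. A monic cubic over Q with no rational root is irreducible (any nontrivial factorization would include a linear factor). Hence x^3 - 724 is the minimal polynomial of α, and in particular [Q(α):Q] = 3.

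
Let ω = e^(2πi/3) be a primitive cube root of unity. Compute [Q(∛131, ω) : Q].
[Q(∛131, ω) : Q] = 6

[Q(∛131):Q] = 3 (min poly x^3 - 131, irreducible since 131 is not a perfect cube). [Q(ω):Q] = 2 (min poly x^2 + x + 1). Since Q(∛131) ⊂ R and ω ∉ R, we have ω ∉ Q(∛131), so x^2 + x + 1 remains irreducible over Q(∛131) and [Q(∛131, ω) : Q(∛131)] = 2. By the tower law, [Q(∛131, ω) : Q] = 3 · 2 = 6. (In fact Q(∛131, ω) is the splitting field of x^3 - 131 over Q.)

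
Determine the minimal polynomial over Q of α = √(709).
m_α(x) = x^2 - 709

α satisfies α^2 - 709 = 0, so x^2 - 709 annihilates α. Since d = 709 is squarefree and ≠ 1, it is not a perfect square in Q, so x^2 - 709 has no rational root and is therefore irreducible over Q (a degree-2 polynomial over a field is irreducible iff it has no root). Hence m_α(x) = x^2 - 709.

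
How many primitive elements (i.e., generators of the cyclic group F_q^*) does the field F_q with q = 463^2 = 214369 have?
There are φ(214368) = 53760 primitive elements

F_q^* is cyclic of order q - 1 = 214368. A cyclic group of order m has exactly φ(m) generators. Here m = 214368 = 2^5 · 3 · 7 · 11 · 29, so the number of primitive elements is φ(214368) = 53760.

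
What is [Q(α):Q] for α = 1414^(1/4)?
[Q(α):Q] = 4

α is a root of x^4 - 1414. By Eisenstein's criterion at the prime p = 2 (which divides the constant term 1414 but p^2 = 4 does not, since 1414 is squarefree), x^4 - 1414 is irreducible over Q. Hence [Q(α):Q] = 4.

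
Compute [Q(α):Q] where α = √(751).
[Q(α):Q] = 2

[Q(α):Q] equals the degree of the minimal polynomial of α. Here α^2 = 751 and x^2 - 751 is irreducible (d = 751 is squarefree, ≠ 1, hence not a square), so deg(m_α) = 2. Thus [Q(α):Q] = 2.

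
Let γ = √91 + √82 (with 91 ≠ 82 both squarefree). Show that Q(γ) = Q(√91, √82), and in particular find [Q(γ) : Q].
[Q(γ) : Q] = 4 (equivalently, Q(γ) = Q(√91, √82))

Obviously Q(γ) ⊆ Q(√91, √82), and [Q(√91, √82):Q] = 4 (since 91, 82 are distinct squarefree integers > 1 with 7462 not a perfect square). To show equality we compute the minimal polynomial of γ. From γ = √91 + √82: γ^2 = 91 + 2√(7462) + 82 = 173 + 2√(7462), so γ^2 - 173 = 2√(7462); squaring, (γ^2 - 173)^2 = 4·7462, i.e. γ^4 - 346γ^2 + 29929 - 29848 = 0, i.e. γ^4 - 346γ^2 + 81 = 0. So γ is a root of x^4 - 346x^2 + 81. This polynomial is irreducible over Q: it has no rational root (each ±√91 ± √82 is irrational), and any factorization into two quadratics over Q would force √(7462) ∈ Q (pairing opposite roots) or √91, √82 ∈ Q (other pairings), all impossible. Hence [Q(γ):Q] = 4 = [Q(√91, √82):Q], so Q(γ) = Q(√91, √82).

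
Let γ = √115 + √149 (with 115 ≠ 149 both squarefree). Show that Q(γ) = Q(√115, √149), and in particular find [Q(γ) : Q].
[Q(γ) : Q] = 4 (equivalently, Q(γ) = Q(√115, √149))

Obviously Q(γ) ⊆ Q(√115, √149), and [Q(√115, √149):Q] = 4 (since 115, 149 are distinct squarefree integers > 1 with 17135 not a perfect square). To show equality we compute the minimal polynomial of γ. From γ = √115 + √149: γ^2 = 115 + 2√(17135) + 149 = 264 + 2√(17135), so γ^2 - 264 = 2√(17135); squaring, (γ^2 - 264)^2 = 4·17135, i.e. γ^4 - 528γ^2 + 69696 - 68540 = 0, i.e. γ^4 - 528γ^2 + 1156 = 0. So γ is a root of x^4 - 528x^2 + 1156. This polynomial is irreducible over Q: it has no rational root (each ±√115 ± √149 is irrational), and any factorization into two quadratics over Q would force √(17135) ∈ Q (pairing opposite roots) or √115, √149 ∈ Q (other pairings), all impossible. Hence [Q(γ):Q] = 4 = [Q(√115, √149):Q], so Q(γ) = Q(√115, √149).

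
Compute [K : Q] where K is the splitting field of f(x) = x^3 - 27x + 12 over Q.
[K : Q] = 6

By the rational root test, any rational root of the monic integer polynomial f(x) = x^3 - 27x + 12 must be an integer dividing the constant term 12, i.e. one of ±{1, 2, 3, 4, 6, 12}. Evaluating: f(1) = -14, f(-1) = 38, f(2) = -34, f(-2) = 58, f(3) = -42, f(-3) = 66, f(4) = -32, f(-4) = 56, f(6) = 66, f(-6) = -42, f(12) = 1416, f(-12) = -1392; none is 0, so f has no rational root and is therefore irreducible over Q (a cubic with no linear factor over a field is irreducible). For an irreducible cubic, the Galois group is A_3 or S_3 according as the discriminant disc(f) = -4a^3 - 27b^2 = -4·(-27)^3 - 27·(12)^2 = 74844 is or is not a square in Q. Here disc(f) = 74844 is not a perfect square in Q, so the Galois group of f over Q is not contained in A_3 and must be all of S_3. The splitting field has degree |S_3| = 6 over Q, so [K : Q] = 6.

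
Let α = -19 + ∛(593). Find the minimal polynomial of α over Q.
m_α(x) = x^3 + 57x^2 + 1083x + 6266

Set β = α + 19 = ∛(593), so β^3 = 593. Then (α + 19)^3 - 593 = 0, i.e. α is a root of g(x) = (x + 19)^3 - 593 = x^3 + 57x^2 + 1083x + 6266. Since g(x) = h(x + 19) where h(x) = x^3 - 593, and h is irreducible over Q (because 593 is not a perfect cube, so h has no rational root, and a monic cubic with no rational root is irreducible), g is also irreducible (irreducibility is preserved under the substitution x → x + 19). Hence m_α(x) = x^3 + 57x^2 + 1083x + 6266.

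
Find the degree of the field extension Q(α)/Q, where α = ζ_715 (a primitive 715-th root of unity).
[Q(α):Q] = 480

The minimal polynomial of ζ_715 over Q is the 715-th cyclotomic polynomial Φ_715(x), which is irreducible over Q and has degree φ(715) = 480. Hence [Q(α):Q] = φ(715) = 480.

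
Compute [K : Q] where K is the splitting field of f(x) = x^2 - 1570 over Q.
[K : Q] = 2

f(x) = x^2 - 1570 factors as (x - √1570)(x + √1570). The splitting field is K = Q(√1570). Since 1570 is squarefree and > 1, it is not a perfect square, so x^2 - 1570 is irreducible over Q and [Q(√1570) : Q] = 2. Hence [K : Q] = 2.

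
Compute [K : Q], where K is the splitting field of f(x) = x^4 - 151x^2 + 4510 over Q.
[K : Q] = 4

Solving the quadratic in x^2: x^2 = (151 ± √(151^2 - 4·4510))/2 = (151 ± √4761)/2 = (151 ± 69)/2, giving x^2 = 41 or x^2 = 110. So f(x) = (x^2 - 41)(x^2 - 110) and the roots of f are ±√41, ±√110. Hence the splitting field is K = Q(√41, √110). Since 41 and 110 are distinct squarefree integers > 1, their product 4510 is not a perfect square, so √110 ∉ Q(√41). By the tower law [K:Q] = [Q(√41,√110):Q(√41)] · [Q(√41):Q] = 2 · 2 = 4.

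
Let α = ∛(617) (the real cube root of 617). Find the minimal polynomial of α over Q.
m_α(x) = x^3 - 617

α satisfies α^3 = 617, so x^3 - 617 annihilates α. By the rational root test, a rational root p/q (in lowest terms) of x^3 - 617 would satisfy p^3 = 617 q^3, forcing q = 1 and p^3 = 617; but 617 is not a perfect cube, contradiction. A monic cubic over Q with no rational root is irreducible (any nontrivial factorization would include a linear factor). Hence x^3 - 617 is the minimal polynomial of α, and in particular [Q(α):Q] = 3.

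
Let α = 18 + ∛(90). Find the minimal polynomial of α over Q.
m_α(x) = x^3 - 54x^2 + 972x - 5922

Set β = α - 18 = ∛(90), so β^3 = 90. Then (α - 18)^3 - 90 = 0, i.e. α is a root of g(x) = (x - 18)^3 - 90 = x^3 - 54x^2 + 972x - 5922. Since g(x) = h(x - 18) where h(x) = x^3 - 90, and h is irreducible over Q (because 90 is not a perfect cube, so h has no rational root, and a monic cubic with no rational root is irreducible), g is also irreducible (irreducibility is preserved under the substitution x → x - 18). Hence m_α(x) = x^3 - 54x^2 + 972x - 5922.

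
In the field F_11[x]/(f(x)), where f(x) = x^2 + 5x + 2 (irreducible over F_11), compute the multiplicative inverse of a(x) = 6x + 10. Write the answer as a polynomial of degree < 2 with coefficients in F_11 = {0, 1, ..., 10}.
a(x)^(-1) ≡ 4x + 6 (mod f(x))

Since f is irreducible over F_11, F_11[x]/(f) is a field and a(x) ≠ 0 has an inverse. Apply the extended Euclidean algorithm to f(x) and a(x) in F_11[x]: f(x) = (2x + 3)·a(x) + (5). The last nonzero remainder is the constant 5 = gcd(f, a) in F_11. Back-substituting through the division chain expresses 5 = s(x)·a(x) + t(x)·f(x) with s(x) ≡ 9x + 8 (mod f), so (9x + 8)·a(x) ≡ 5 (mod f). Multiplying by 5^(-1) ≡ 9 in F_11 gives a(x)^(-1) ≡ 9·(9x + 8) ≡ 4x + 6 (mod f). Check: (6x + 10)·(4x + 6) = 2x^2 + 10x + 5 ≡ 1 (mod x^2 + 5x + 2).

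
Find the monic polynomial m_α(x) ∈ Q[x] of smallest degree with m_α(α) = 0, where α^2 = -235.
m_α(x) = x^2 + 235

α satisfies α^2 + 235 = 0, so x^2 + 235 annihilates α. Since d = -235 is squarefree and ≠ 1, it is not a perfect square in Q, so x^2 + 235 has no rational root and is therefore irreducible over Q (a degree-2 polynomial over a field is irreducible iff it has no root). Hence m_α(x) = x^2 + 235.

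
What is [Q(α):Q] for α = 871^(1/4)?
[Q(α):Q] = 4

α is a root of x^4 - 871. By Eisenstein's criterion at the prime p = 13 (which divides the constant term 871 but p^2 = 169 does not, since 871 is squarefree), x^4 - 871 is irreducible over Q. Hence [Q(α):Q] = 4.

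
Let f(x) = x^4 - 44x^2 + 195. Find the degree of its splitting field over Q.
[K : Q] = 4

Solving the quadratic in x^2: x^2 = (44 ± √(44^2 - 4·195))/2 = (44 ± √1156)/2 = (44 ± 34)/2, giving x^2 = 39 or x^2 = 5. So f(x) = (x^2 - 39)(x^2 - 5) and the roots of f are ±√39, ±√5. Hence the splitting field is K = Q(√39, √5). Since 39 and 5 are distinct squarefree integers > 1, their product 195 is not a perfect square, so √5 ∉ Q(√39). By the tower law [K:Q] = [Q(√39,√5):Q(√39)] · [Q(√39):Q] = 2 · 2 = 4.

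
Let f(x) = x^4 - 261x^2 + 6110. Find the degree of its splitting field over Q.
[K : Q] = 4

Solving the quadratic in x^2: x^2 = (261 ± √(261^2 - 4·6110))/2 = (261 ± √43681)/2 = (261 ± 209)/2, giving x^2 = 235 or x^2 = 26. So f(x) = (x^2 - 235)(x^2 - 26) and the roots of f are ±√235, ±√26. Hence the splitting field is K = Q(√235, √26). Since 235 and 26 are distinct squarefree integers > 1, their product 6110 is not a perfect square, so √26 ∉ Q(√235). By the tower law [K:Q] = [Q(√235,√26):Q(√235)] · [Q(√235):Q] = 2 · 2 = 4.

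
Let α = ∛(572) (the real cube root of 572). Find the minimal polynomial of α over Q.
m_α(x) = x^3 - 572

α satisfies α^3 = 572, so x^3 - 572 annihilates α. By the rational root test, a rational root p/q (in lowest terms) of x^3 - 572 would satisfy p^3 = 572 q^3, forcing q = 1 and p^3 = 572; but 572 is not a perfect cube, contradiction. A monic cubic over Q with no rational root is irreducible (any nontrivial factorization would include a linear factor). Hence x^3 - 572 is the minimal polynomial of α, and in particular [Q(α):Q] = 3.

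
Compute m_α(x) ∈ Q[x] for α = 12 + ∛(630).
m_α(x) = x^3 - 36x^2 + 432x - 2358

Set β = α - 12 = ∛(630), so β^3 = 630. Then (α - 12)^3 - 630 = 0, i.e. α is a root of g(x) = (x - 12)^3 - 630 = x^3 - 36x^2 + 432x - 2358. Since g(x) = h(x - 12) where h(x) = x^3 - 630, and h is irreducible over Q (because 630 is not a perfect cube, so h has no rational root, and a monic cubic with no rational root is irreducible), g is also irreducible (irreducibility is preserved under the substitution x → x - 12). Hence m_α(x) = x^3 - 36x^2 + 432x - 2358.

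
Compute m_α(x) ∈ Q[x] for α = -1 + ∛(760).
m_α(x) = x^3 + 3x^2 + 3x - 759

Set β = α + 1 = ∛(760), so β^3 = 760. Then (α + 1)^3 - 760 = 0, i.e. α is a root of g(x) = (x + 1)^3 - 760 = x^3 + 3x^2 + 3x - 759. Since g(x) = h(x + 1) where h(x) = x^3 - 760, and h is irreducible over Q (because 760 is not a perfect cube, so h has no rational root, and a monic cubic with no rational root is irreducible), g is also irreducible (irreducibility is preserved under the substitution x → x + 1). Hence m_α(x) = x^3 + 3x^2 + 3x - 759.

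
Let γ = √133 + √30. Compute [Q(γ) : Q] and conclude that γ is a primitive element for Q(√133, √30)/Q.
[Q(γ) : Q] = 4 (equivalently, Q(γ) = Q(√133, √30))

Obviously Q(γ) ⊆ Q(√133, √30), and [Q(√133, √30):Q] = 4 (since 133, 30 are distinct squarefree integers > 1 with 3990 not a perfect square). To show equality we compute the minimal polynomial of γ. From γ = √133 + √30: γ^2 = 133 + 2√(3990) + 30 = 163 + 2√(3990), so γ^2 - 163 = 2√(3990); squaring, (γ^2 - 163)^2 = 4·3990, i.e. γ^4 - 326γ^2 + 26569 - 15960 = 0, i.e. γ^4 - 326γ^2 + 10609 = 0. So γ is a root of x^4 - 326x^2 + 10609. This polynomial is irreducible over Q: it has no rational root (each ±√133 ± √30 is irrational), and any factorization into two quadratics over Q would force √(3990) ∈ Q (pairing opposite roots) or √133, √30 ∈ Q (other pairings), all impossible. Hence [Q(γ):Q] = 4 = [Q(√133, √30):Q], so Q(γ) = Q(√133, √30).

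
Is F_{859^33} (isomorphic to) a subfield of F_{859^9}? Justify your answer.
No: F_{859^33} is not a subfield of F_{859^9}

F_{p^m} embeds in F_{p^n} iff m | n. Here 33 ∤ 9 (since 9 = 0·33 + 9 with remainder 9 ≠ 0), so F_{859^33} is not a subfield of F_{859^9}. Equivalently: if it were, the tower law would give 33 = [F_{859^33}:F_859] dividing [F_{859^9}:F_859] = 9, contradiction.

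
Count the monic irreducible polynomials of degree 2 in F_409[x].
There are 83436 monic irreducible polynomials of degree 2 over F_409

Each element of F_{409^2} that lies in no proper subfield is a root of exactly one monic irreducible of degree 2 over F_409, and each such polynomial has 2 distinct roots in F_{409^2}. By Möbius inversion the count is N_409(2) = (1/2) Σ_{d|2} μ(2/d) · 409^d = (1/2)(μ(2)·409^1 + μ(1)·409^2) = 166872/2 = 83436.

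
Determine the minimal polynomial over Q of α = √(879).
m_α(x) = x^2 - 879

α satisfies α^2 - 879 = 0, so x^2 - 879 annihilates α. Since d = 879 is squarefree and ≠ 1, it is not a perfect square in Q, so x^2 - 879 has no rational root and is therefore irreducible over Q (a degree-2 polynomial over a field is irreducible iff it has no root). Hence m_α(x) = x^2 - 879.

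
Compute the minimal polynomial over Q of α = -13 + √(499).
m_α(x) = x^2 + 26x - 330

From α + 13 = √(499), squaring gives (α + 13)^2 = 499, i.e. α^2 + 26α + 169 = 499, so α^2 + 26α - 330 = 0. The discriminant of x^2 + 26x - 330 is (26)^2 - 4·(-330) = 676 + 1320 = 1996, and 4·(499) is not a perfect square in Q since 499 is squarefree and ≠ 1. Hence x^2 + 26x - 330 is irreducible over Q and is the minimal polynomial of α.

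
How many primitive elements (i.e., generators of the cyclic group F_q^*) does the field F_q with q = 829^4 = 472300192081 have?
There are φ(472300192080) = 105517547520 primitive elements

F_q^* is cyclic of order q - 1 = 472300192080. A cyclic group of order m has exactly φ(m) generators. Here m = 472300192080 = 2^4 · 3^2 · 5 · 17^2 · 23 · 29 · 41 · 83, so the number of primitive elements is φ(472300192080) = 105517547520.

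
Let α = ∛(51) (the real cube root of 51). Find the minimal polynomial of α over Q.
m_α(x) = x^3 - 51

α satisfies α^3 = 51, so x^3 - 51 annihilates α. By the rational root test, a rational root p/q (in lowest terms) of x^3 - 51 would satisfy p^3 = 51 q^3, forcing q = 1 and p^3 = 51; but 51 is not a perfect cube, contradiction. A monic cubic over Q with no rational root is irreducible (any nontrivial factorization would include a linear factor). Hence x^3 - 51 is the minimal polynomial of α, and in particular [Q(α):Q] = 3.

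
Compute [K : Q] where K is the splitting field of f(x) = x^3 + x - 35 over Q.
[K : Q] = 6

By the rational root test, any rational root of the monic integer polynomial f(x) = x^3 + x - 35 must be an integer dividing the constant term -35, i.e. one of ±{1, 5, 7, 35}. Evaluating: f(1) = -33, f(-1) = -37, f(5) = 95, f(-5) = -165, f(7) = 315, f(-7) = -385, f(35) = 42875, f(-35) = -42945; none is 0, so f has no rational root and is therefore irreducible over Q (a cubic with no linear factor over a field is irreducible). For an irreducible cubic, the Galois group is A_3 or S_3 according as the discriminant disc(f) = -4a^3 - 27b^2 = -4·(1)^3 - 27·(-35)^2 = -33079 is or is not a square in Q. Here disc(f) = -33079 is not a perfect square in Q, so the Galois group of f over Q is not contained in A_3 and must be all of S_3. The splitting field has degree |S_3| = 6 over Q, so [K : Q] = 6.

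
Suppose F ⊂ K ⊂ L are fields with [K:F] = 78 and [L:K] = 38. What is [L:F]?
[L:F] = 2964

The tower law says that for any tower of field extensions F ⊂ K ⊂ L with finite degrees, [L:F] = [L:K] · [K:F]. Here this gives [L:F] = 38 · 78 = 2964.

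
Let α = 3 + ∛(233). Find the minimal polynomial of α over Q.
m_α(x) = x^3 - 9x^2 + 27x - 260

Set β = α - 3 = ∛(233), so β^3 = 233. Then (α - 3)^3 - 233 = 0, i.e. α is a root of g(x) = (x - 3)^3 - 233 = x^3 - 9x^2 + 27x - 260. Since g(x) = h(x - 3) where h(x) = x^3 - 233, and h is irreducible over Q (because 233 is not a perfect cube, so h has no rational root, and a monic cubic with no rational root is irreducible), g is also irreducible (irreducibility is preserved under the substitution x → x - 3). Hence m_α(x) = x^3 - 9x^2 + 27x - 260.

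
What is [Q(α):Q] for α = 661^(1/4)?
[Q(α):Q] = 4

α is a root of x^4 - 661. By Eisenstein's criterion at the prime p = 661 (which divides the constant term 661 but p^2 = 436921 does not, since 661 is squarefree), x^4 - 661 is irreducible over Q. Hence [Q(α):Q] = 4.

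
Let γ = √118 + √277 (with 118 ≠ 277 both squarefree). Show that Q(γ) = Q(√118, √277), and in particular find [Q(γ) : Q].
[Q(γ) : Q] = 4 (equivalently, Q(γ) = Q(√118, √277))

Obviously Q(γ) ⊆ Q(√118, √277), and [Q(√118, √277):Q] = 4 (since 118, 277 are distinct squarefree integers > 1 with 32686 not a perfect square). To show equality we compute the minimal polynomial of γ. From γ = √118 + √277: γ^2 = 118 + 2√(32686) + 277 = 395 + 2√(32686), so γ^2 - 395 = 2√(32686); squaring, (γ^2 - 395)^2 = 4·32686, i.e. γ^4 - 790γ^2 + 156025 - 130744 = 0, i.e. γ^4 - 790γ^2 + 25281 = 0. So γ is a root of x^4 - 790x^2 + 25281. This polynomial is irreducible over Q: it has no rational root (each ±√118 ± √277 is irrational), and any factorization into two quadratics over Q would force √(32686) ∈ Q (pairing opposite roots) or √118, √277 ∈ Q (other pairings), all impossible. Hence [Q(γ):Q] = 4 = [Q(√118, √277):Q], so Q(γ) = Q(√118, √277).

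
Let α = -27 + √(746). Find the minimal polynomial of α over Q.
m_α(x) = x^2 + 54x - 17

From α + 27 = √(746), squaring gives (α + 27)^2 = 746, i.e. α^2 + 54α + 729 = 746, so α^2 + 54α - 17 = 0. The discriminant of x^2 + 54x - 17 is (54)^2 - 4·(-17) = 2916 + 68 = 2984, and 4·(746) is not a perfect square in Q since 746 is squarefree and ≠ 1. Hence x^2 + 54x - 17 is irreducible over Q and is the minimal polynomial of α.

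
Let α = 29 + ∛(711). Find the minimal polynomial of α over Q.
m_α(x) = x^3 - 87x^2 + 2523x - 25100

Set β = α - 29 = ∛(711), so β^3 = 711. Then (α - 29)^3 - 711 = 0, i.e. α is a root of g(x) = (x - 29)^3 - 711 = x^3 - 87x^2 + 2523x - 25100. Since g(x) = h(x - 29) where h(x) = x^3 - 711, and h is irreducible over Q (because 711 is not a perfect cube, so h has no rational root, and a monic cubic with no rational root is irreducible), g is also irreducible (irreducibility is preserved under the substitution x → x - 29). Hence m_α(x) = x^3 - 87x^2 + 2523x - 25100.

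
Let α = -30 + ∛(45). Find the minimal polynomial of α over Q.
m_α(x) = x^3 + 90x^2 + 2700x + 26955

Set β = α + 30 = ∛(45), so β^3 = 45. Then (α + 30)^3 - 45 = 0, i.e. α is a root of g(x) = (x + 30)^3 - 45 = x^3 + 90x^2 + 2700x + 26955. Since g(x) = h(x + 30) where h(x) = x^3 - 45, and h is irreducible over Q (because 45 is not a perfect cube, so h has no rational root, and a monic cubic with no rational root is irreducible), g is also irreducible (irreducibility is preserved under the substitution x → x + 30). Hence m_α(x) = x^3 + 90x^2 + 2700x + 26955.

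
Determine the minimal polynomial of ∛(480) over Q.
m_α(x) = x^3 - 480

α satisfies α^3 = 480, so x^3 - 480 annihilates α. By the rational root test, a rational root p/q (in lowest terms) of x^3 - 480 would satisfy p^3 = 480 q^3, forcing q = 1 and p^3 = 480; but 480 is not a perfect cube, contradiction. A monic cubic over Q with no rational root is irreducible (any nontrivial factorization would include a linear factor). Hence x^3 - 480 is the minimal polynomial of α, and in particular [Q(α):Q] = 3.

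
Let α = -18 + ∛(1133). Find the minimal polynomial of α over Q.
m_α(x) = x^3 + 54x^2 + 972x + 4699

Set β = α + 18 = ∛(1133), so β^3 = 1133. Then (α + 18)^3 - 1133 = 0, i.e. α is a root of g(x) = (x + 18)^3 - 1133 = x^3 + 54x^2 + 972x + 4699. Since g(x) = h(x + 18) where h(x) = x^3 - 1133, and h is irreducible over Q (because 1133 is not a perfect cube, so h has no rational root, and a monic cubic with no rational root is irreducible), g is also irreducible (irreducibility is preserved under the substitution x → x + 18). Hence m_α(x) = x^3 + 54x^2 + 972x + 4699.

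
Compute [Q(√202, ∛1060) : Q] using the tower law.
[Q(√202, ∛1060) : Q] = 6

Let L = Q(√202, ∛1060). Since Q(√202) ⊂ L and [Q(√202):Q] = 2, the tower law gives 2 | [L:Q]. Likewise Q(∛1060) ⊂ L with [Q(∛1060):Q] = 3 (because 1060 is not a perfect cube), so 3 | [L:Q]. As gcd(2,3) = 1, [L:Q] is divisible by 6. Conversely L is generated over Q by √202 and ∛1060, so [L:Q] ≤ 2·3 = 6. Therefore [Q(√202, ∛1060) : Q] = 6.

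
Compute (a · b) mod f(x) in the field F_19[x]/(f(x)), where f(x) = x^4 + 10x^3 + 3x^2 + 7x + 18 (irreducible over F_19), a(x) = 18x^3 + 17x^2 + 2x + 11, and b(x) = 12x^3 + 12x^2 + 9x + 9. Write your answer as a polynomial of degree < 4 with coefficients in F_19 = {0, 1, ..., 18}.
a · b ≡ 16x^3 + 14x^2 + 2x + 8 (mod f(x))

Multiply in F_19[x]: a(x)·b(x) = (18x^3 + 17x^2 + 2x + 11)·(12x^3 + 12x^2 + 9x + 9) = 7x^6 + 2x^5 + 10x^4 + 15x^3 + 18x^2 + 3x + 4. This has degree ≥ 4, so divide by f(x) over F_19: 7x^6 + 2x^5 + 10x^4 + 15x^3 + 18x^2 + 3x + 4 = (7x^2 + 8x + 4)·(x^4 + 10x^3 + 3x^2 + 7x + 18) + (16x^3 + 14x^2 + 2x + 8). Hence a·b ≡ 16x^3 + 14x^2 + 2x + 8 (mod f). (F_19[x]/(f) is a field with 19^4 = 130321 elements since f is irreducible of degree 4.)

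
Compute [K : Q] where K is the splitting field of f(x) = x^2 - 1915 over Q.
[K : Q] = 2

f(x) = x^2 - 1915 factors as (x - √1915)(x + √1915). The splitting field is K = Q(√1915). Since 1915 is squarefree and > 1, it is not a perfect square, so x^2 - 1915 is irreducible over Q and [Q(√1915) : Q] = 2. Hence [K : Q] = 2.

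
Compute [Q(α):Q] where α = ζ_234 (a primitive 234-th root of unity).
[Q(α):Q] = 72

The minimal polynomial of ζ_234 over Q is the 234-th cyclotomic polynomial Φ_234(x), which is irreducible over Q and has degree φ(234) = 72. Hence [Q(α):Q] = φ(234) = 72.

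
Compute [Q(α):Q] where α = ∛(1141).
[Q(α):Q] = 3

The minimal polynomial of α is x^3 - 1141, irreducible over Q since 1141 is not a perfect cube (so x^3 - 1141 has no rational root). Hence [Q(α):Q] = deg(m_α) = 3.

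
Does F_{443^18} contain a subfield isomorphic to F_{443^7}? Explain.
No: F_{443^7} is not a subfield of F_{443^18}

F_{p^m} embeds in F_{p^n} iff m | n. Here 7 ∤ 18 (since 18 = 2·7 + 4 with remainder 4 ≠ 0), so F_{443^7} is not a subfield of F_{443^18}. Equivalently: if it were, the tower law would give 7 = [F_{443^7}:F_443] dividing [F_{443^18}:F_443] = 18, contradiction.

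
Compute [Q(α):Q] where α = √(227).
[Q(α):Q] = 2

[Q(α):Q] equals the degree of the minimal polynomial of α. Here α^2 = 227 and x^2 - 227 is irreducible (d = 227 is squarefree, ≠ 1, hence not a square), so deg(m_α) = 2. Thus [Q(α):Q] = 2.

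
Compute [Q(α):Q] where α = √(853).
[Q(α):Q] = 2

[Q(α):Q] equals the degree of the minimal polynomial of α. Here α^2 = 853 and x^2 - 853 is irreducible (d = 853 is squarefree, ≠ 1, hence not a square), so deg(m_α) = 2. Thus [Q(α):Q] = 2.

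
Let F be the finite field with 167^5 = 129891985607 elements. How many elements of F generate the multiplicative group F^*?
There are φ(129891985606) = 63145740000 primitive elements

F_q^* is cyclic of order q - 1 = 129891985606. A cyclic group of order m has exactly φ(m) generators. Here m = 129891985606 = 2 · 71 · 83 · 571 · 19301, so the number of primitive elements is φ(129891985606) = 63145740000.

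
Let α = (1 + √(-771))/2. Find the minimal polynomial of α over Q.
m_α(x) = x^2 - x + 193

From 2α - 1 = √(-771), squaring gives (2α - 1)^2 = -771, i.e. 4α^2 - 4α + 1 = -771, so α^2 - α + (1 + 771)/4 = 0. Since -771 ≡ 1 (mod 4), (1 + 771)/4 = 193 ∈ Z. The polynomial x^2 - x + 193 has discriminant 1 - 4·(193) = -771, which is not a perfect square in Q (d = -771 is squarefree and ≠ 1), so x^2 - x + 193 is irreducible over Q. It is the minimal polynomial of α.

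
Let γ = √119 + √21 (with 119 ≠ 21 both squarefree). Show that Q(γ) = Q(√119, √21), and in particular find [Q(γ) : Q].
[Q(γ) : Q] = 4 (equivalently, Q(γ) = Q(√119, √21))

Obviously Q(γ) ⊆ Q(√119, √21), and [Q(√119, √21):Q] = 4 (since 119, 21 are distinct squarefree integers > 1 with 2499 not a perfect square). To show equality we compute the minimal polynomial of γ. From γ = √119 + √21: γ^2 = 119 + 2√(2499) + 21 = 140 + 2√(2499), so γ^2 - 140 = 2√(2499); squaring, (γ^2 - 140)^2 = 4·2499, i.e. γ^4 - 280γ^2 + 19600 - 9996 = 0, i.e. γ^4 - 280γ^2 + 9604 = 0. So γ is a root of x^4 - 280x^2 + 9604. This polynomial is irreducible over Q: it has no rational root (each ±√119 ± √21 is irrational), and any factorization into two quadratics over Q would force √(2499) ∈ Q (pairing opposite roots) or √119, √21 ∈ Q (other pairings), all impossible. Hence [Q(γ):Q] = 4 = [Q(√119, √21):Q], so Q(γ) = Q(√119, √21).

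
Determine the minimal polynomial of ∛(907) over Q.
m_α(x) = x^3 - 907

α satisfies α^3 = 907, so x^3 - 907 annihilates α. By the rational root test, a rational root p/q (in lowest terms) of x^3 - 907 would satisfy p^3 = 907 q^3, forcing q = 1 and p^3 = 907; but 907 is not a perfect cube, contradiction. A monic cubic over Q with no rational root is irreducible (any nontrivial factorization would include a linear factor). Hence x^3 - 907 is the minimal polynomial of α, and in particular [Q(α):Q] = 3.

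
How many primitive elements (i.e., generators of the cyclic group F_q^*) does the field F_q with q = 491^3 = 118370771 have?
There are φ(118370770) = 39481344 primitive elements

F_q^* is cyclic of order q - 1 = 118370770. A cyclic group of order m has exactly φ(m) generators. Here m = 118370770 = 2 · 5 · 7^2 · 37 · 6529, so the number of primitive elements is φ(118370770) = 39481344.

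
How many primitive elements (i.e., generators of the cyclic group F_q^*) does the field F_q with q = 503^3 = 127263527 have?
There are φ(127263526) = 58500000 primitive elements

F_q^* is cyclic of order q - 1 = 127263526. A cyclic group of order m has exactly φ(m) generators. Here m = 127263526 = 2 · 13 · 251 · 19501, so the number of primitive elements is φ(127263526) = 58500000.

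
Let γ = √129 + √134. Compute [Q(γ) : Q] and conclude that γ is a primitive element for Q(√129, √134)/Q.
[Q(γ) : Q] = 4 (equivalently, Q(γ) = Q(√129, √134))

Obviously Q(γ) ⊆ Q(√129, √134), and [Q(√129, √134):Q] = 4 (since 129, 134 are distinct squarefree integers > 1 with 17286 not a perfect square). To show equality we compute the minimal polynomial of γ. From γ = √129 + √134: γ^2 = 129 + 2√(17286) + 134 = 263 + 2√(17286), so γ^2 - 263 = 2√(17286); squaring, (γ^2 - 263)^2 = 4·17286, i.e. γ^4 - 526γ^2 + 69169 - 69144 = 0, i.e. γ^4 - 526γ^2 + 25 = 0. So γ is a root of x^4 - 526x^2 + 25. This polynomial is irreducible over Q: it has no rational root (each ±√129 ± √134 is irrational), and any factorization into two quadratics over Q would force √(17286) ∈ Q (pairing opposite roots) or √129, √134 ∈ Q (other pairings), all impossible. Hence [Q(γ):Q] = 4 = [Q(√129, √134):Q], so Q(γ) = Q(√129, √134).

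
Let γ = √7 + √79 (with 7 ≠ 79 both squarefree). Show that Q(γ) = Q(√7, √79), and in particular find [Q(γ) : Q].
[Q(γ) : Q] = 4 (equivalently, Q(γ) = Q(√7, √79))

Obviously Q(γ) ⊆ Q(√7, √79), and [Q(√7, √79):Q] = 4 (since 7, 79 are distinct squarefree integers > 1 with 553 not a perfect square). To show equality we compute the minimal polynomial of γ. From γ = √7 + √79: γ^2 = 7 + 2√(553) + 79 = 86 + 2√(553), so γ^2 - 86 = 2√(553); squaring, (γ^2 - 86)^2 = 4·553, i.e. γ^4 - 172γ^2 + 7396 - 2212 = 0, i.e. γ^4 - 172γ^2 + 5184 = 0. So γ is a root of x^4 - 172x^2 + 5184. This polynomial is irreducible over Q: it has no rational root (each ±√7 ± √79 is irrational), and any factorization into two quadratics over Q would force √(553) ∈ Q (pairing opposite roots) or √7, √79 ∈ Q (other pairings), all impossible. Hence [Q(γ):Q] = 4 = [Q(√7, √79):Q], so Q(γ) = Q(√7, √79).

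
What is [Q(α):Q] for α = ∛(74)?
[Q(α):Q] = 3

The minimal polynomial of α is x^3 - 74, irreducible over Q since 74 is not a perfect cube (so x^3 - 74 has no rational root). Hence [Q(α):Q] = deg(m_α) = 3.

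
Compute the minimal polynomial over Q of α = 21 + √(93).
m_α(x) = x^2 - 42x + 348

From α - 21 = √(93), squaring gives (α - 21)^2 = 93, i.e. α^2 - 42α + 441 = 93, so α^2 - 42α + 348 = 0. The discriminant of x^2 - 42x + 348 is (-42)^2 - 4·(348) = 1764 - 1392 = 372, and 4·(93) is not a perfect square in Q since 93 is squarefree and ≠ 1. Hence x^2 - 42x + 348 is irreducible over Q and is the minimal polynomial of α.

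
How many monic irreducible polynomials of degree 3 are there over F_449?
There are 30172800 monic irreducible polynomials of degree 3 over F_449

Each element of F_{449^3} that lies in no proper subfield is a root of exactly one monic irreducible of degree 3 over F_449, and each such polynomial has 3 distinct roots in F_{449^3}. By Möbius inversion the count is N_449(3) = (1/3) Σ_{d|3} μ(3/d) · 449^d = (1/3)(μ(3)·449^1 + μ(1)·449^3) = 90518400/3 = 30172800.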